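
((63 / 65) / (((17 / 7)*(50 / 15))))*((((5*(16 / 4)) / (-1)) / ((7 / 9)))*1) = -3402 / 1105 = -3.08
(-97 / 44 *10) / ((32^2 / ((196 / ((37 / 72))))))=-213885 / 26048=-8.21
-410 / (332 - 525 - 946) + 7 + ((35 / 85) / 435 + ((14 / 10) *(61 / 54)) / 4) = 55338713 / 7134696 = 7.76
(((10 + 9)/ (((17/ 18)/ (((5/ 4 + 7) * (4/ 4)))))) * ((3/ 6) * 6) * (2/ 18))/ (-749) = -1881/ 25466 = -0.07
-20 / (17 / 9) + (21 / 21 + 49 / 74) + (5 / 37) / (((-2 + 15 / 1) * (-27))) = -3941549 / 441558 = -8.93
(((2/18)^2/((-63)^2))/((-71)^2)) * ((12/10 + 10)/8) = 0.00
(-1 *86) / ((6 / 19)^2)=-15523 / 18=-862.39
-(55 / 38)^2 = -3025 / 1444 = -2.09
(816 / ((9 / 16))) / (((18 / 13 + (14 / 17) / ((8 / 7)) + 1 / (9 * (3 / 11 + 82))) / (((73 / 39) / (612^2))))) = 4228160 / 1228573089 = 0.00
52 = 52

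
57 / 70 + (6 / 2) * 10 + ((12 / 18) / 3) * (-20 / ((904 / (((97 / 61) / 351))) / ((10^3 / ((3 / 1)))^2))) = 388767822631 / 13718241810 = 28.34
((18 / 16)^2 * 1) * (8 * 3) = 243 / 8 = 30.38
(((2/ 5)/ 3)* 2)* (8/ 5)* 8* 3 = 256/ 25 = 10.24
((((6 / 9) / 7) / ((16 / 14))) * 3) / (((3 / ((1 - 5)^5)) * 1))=-256 / 3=-85.33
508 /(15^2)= 2.26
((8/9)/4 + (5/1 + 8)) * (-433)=-51527/9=-5725.22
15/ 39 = 5/ 13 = 0.38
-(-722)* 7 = 5054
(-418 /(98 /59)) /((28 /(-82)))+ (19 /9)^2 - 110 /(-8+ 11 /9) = 2568143057 /3389526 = 757.67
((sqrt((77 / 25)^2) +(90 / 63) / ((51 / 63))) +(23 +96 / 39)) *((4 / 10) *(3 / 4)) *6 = 1506978 / 27625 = 54.55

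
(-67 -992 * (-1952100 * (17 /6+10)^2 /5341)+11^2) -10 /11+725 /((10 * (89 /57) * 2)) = 25488239614471 /426844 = 59713243.28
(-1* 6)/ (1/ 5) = -30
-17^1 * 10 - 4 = -174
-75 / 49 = -1.53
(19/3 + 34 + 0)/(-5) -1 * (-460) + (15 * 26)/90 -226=3454/15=230.27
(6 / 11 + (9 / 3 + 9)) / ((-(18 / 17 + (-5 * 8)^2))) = -1173 / 149699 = -0.01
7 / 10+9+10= 197 / 10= 19.70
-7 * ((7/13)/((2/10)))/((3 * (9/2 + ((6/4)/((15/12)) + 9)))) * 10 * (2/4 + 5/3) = -250/27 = -9.26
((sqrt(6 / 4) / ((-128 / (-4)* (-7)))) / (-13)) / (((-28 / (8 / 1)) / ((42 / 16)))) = -3* sqrt(6) / 23296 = -0.00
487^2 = 237169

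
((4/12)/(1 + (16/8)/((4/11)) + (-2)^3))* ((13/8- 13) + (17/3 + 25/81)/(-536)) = 494341/195372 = 2.53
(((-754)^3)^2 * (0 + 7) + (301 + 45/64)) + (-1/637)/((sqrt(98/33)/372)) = 82320137889746238317/64-186 * sqrt(66)/4459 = 1286252154527284973.36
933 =933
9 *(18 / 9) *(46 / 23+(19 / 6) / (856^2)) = 26378553 / 732736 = 36.00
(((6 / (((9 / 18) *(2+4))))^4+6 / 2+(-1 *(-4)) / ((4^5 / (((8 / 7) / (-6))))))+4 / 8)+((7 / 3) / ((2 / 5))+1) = 11797 / 448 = 26.33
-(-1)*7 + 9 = 16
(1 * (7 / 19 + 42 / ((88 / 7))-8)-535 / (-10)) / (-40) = -41139 / 33440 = -1.23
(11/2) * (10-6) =22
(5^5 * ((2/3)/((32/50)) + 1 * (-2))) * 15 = -359375/8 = -44921.88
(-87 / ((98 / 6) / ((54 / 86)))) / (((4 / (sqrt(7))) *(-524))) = 7047 *sqrt(7) / 4416272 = 0.00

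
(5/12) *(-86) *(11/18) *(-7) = 16555/108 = 153.29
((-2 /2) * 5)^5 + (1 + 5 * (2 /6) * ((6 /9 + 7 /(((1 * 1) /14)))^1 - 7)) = -26741 /9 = -2971.22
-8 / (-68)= 2 / 17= 0.12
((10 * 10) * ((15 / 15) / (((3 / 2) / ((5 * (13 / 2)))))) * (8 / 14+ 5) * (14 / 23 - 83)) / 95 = -32025500 / 3059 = -10469.27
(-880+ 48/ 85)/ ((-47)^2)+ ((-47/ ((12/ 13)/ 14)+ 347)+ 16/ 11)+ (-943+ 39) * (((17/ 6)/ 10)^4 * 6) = -44583071945459/ 111532410000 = -399.73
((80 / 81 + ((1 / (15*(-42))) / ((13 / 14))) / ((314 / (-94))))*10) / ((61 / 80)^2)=10455334400 / 615159441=17.00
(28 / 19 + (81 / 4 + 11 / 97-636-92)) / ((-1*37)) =5205833 / 272764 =19.09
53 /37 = 1.43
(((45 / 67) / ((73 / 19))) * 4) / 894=570 / 728759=0.00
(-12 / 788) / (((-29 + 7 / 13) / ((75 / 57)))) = 195 / 276982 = 0.00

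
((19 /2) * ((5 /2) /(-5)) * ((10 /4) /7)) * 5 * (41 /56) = -19475 /3136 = -6.21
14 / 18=7 / 9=0.78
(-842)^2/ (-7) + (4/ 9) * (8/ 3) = -19141804/ 189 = -101279.39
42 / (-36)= -7 / 6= -1.17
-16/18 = -0.89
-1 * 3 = -3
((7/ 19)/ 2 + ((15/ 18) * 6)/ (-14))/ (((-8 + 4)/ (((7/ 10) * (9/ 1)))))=207/ 760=0.27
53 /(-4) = -53 /4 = -13.25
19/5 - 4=-1/5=-0.20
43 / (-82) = -0.52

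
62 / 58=1.07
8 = 8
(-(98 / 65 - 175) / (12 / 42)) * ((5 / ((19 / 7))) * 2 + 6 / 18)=6025677 / 2470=2439.55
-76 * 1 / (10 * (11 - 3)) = -19 / 20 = -0.95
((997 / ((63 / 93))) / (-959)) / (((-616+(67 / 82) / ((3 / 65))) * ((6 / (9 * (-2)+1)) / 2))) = -43084358 / 2964078159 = -0.01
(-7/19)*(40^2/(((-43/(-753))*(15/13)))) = -7309120/817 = -8946.29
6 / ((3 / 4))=8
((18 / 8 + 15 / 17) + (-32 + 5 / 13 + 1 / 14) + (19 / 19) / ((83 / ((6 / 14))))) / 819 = -0.03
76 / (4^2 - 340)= -19 / 81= -0.23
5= 5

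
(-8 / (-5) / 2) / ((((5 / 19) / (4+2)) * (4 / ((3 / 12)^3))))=57 / 800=0.07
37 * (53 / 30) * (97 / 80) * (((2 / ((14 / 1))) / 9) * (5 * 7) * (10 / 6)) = 73.39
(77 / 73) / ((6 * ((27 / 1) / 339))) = 2.21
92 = 92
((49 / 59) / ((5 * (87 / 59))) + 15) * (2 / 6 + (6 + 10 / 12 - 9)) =-36157 / 1305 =-27.71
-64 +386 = 322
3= 3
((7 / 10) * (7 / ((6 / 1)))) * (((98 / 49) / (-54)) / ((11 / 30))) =-49 / 594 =-0.08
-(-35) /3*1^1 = 35 /3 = 11.67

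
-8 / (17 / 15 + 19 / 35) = -105 / 22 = -4.77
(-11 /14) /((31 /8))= -44 /217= -0.20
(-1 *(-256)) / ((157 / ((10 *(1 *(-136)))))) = -348160 / 157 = -2217.58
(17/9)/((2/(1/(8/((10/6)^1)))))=85/432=0.20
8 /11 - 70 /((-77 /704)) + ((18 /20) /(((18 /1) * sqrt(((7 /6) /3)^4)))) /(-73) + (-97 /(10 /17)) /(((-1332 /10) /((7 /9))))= 1513389349037 /2358459180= 641.69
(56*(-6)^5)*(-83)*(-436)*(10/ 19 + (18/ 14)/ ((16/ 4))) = -253820894976/ 19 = -13358994472.42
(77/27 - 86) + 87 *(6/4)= 2557/54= 47.35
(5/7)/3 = 5/21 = 0.24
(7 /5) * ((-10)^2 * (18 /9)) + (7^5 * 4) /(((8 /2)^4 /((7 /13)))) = 350609 /832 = 421.41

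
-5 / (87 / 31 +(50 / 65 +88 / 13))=-2015 / 4169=-0.48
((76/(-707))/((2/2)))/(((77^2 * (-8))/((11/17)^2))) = 19/20023654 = 0.00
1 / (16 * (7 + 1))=1 / 128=0.01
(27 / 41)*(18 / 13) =0.91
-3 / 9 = -1 / 3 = -0.33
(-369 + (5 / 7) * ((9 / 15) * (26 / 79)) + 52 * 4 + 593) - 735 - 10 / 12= -1007651 / 3318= -303.69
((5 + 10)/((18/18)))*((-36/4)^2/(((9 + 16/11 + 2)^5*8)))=195676965/386093795656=0.00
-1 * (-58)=58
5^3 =125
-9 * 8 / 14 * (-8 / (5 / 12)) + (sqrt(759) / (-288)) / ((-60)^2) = 3456 / 35 - sqrt(759) / 1036800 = 98.74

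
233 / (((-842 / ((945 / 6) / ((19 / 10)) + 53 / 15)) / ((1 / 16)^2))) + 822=6311453473 / 7679040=821.91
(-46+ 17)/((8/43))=-1247/8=-155.88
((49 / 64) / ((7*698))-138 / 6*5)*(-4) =5137273 / 11168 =460.00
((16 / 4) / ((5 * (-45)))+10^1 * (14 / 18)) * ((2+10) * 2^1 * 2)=9312 / 25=372.48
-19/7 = -2.71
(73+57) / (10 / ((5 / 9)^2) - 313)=-650 / 1403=-0.46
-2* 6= -12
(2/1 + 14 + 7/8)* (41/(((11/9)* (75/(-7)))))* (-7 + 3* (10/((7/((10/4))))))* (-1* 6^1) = 129519/110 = 1177.45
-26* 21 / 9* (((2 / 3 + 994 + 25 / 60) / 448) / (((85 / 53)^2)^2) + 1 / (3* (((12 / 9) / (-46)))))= 40729405682927 / 60135120000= 677.30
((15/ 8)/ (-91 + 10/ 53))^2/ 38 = 632025/ 56337204608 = 0.00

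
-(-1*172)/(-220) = -43/55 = -0.78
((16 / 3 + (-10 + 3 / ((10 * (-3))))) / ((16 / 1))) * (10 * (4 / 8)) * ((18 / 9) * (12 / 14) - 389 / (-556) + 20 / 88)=-1469975 / 373632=-3.93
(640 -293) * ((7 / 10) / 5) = 48.58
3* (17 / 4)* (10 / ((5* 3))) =17 / 2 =8.50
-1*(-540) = 540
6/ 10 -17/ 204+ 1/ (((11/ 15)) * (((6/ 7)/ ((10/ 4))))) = 1483/ 330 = 4.49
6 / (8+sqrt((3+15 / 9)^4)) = 27 / 134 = 0.20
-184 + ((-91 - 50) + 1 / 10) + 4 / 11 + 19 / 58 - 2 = -520303 / 1595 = -326.21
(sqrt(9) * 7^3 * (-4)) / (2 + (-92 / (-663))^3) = -599771680326 / 291823591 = -2055.25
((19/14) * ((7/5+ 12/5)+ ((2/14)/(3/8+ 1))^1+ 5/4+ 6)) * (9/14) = 2937267/301840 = 9.73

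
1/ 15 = 0.07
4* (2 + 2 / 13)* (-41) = -4592 / 13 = -353.23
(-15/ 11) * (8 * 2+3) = -285/ 11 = -25.91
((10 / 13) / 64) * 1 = 5 / 416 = 0.01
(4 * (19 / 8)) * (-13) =-247 / 2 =-123.50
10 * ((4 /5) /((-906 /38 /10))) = -1520 /453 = -3.36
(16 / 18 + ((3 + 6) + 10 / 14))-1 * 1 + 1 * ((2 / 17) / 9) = 9.62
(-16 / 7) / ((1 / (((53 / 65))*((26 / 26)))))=-1.86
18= 18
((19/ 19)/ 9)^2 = 1/ 81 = 0.01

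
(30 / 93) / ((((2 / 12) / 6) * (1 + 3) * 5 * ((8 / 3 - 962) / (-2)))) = 54 / 44609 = 0.00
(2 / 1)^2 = 4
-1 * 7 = -7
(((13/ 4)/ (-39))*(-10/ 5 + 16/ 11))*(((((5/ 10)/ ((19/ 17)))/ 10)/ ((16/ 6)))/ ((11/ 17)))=0.00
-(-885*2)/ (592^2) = 885/ 175232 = 0.01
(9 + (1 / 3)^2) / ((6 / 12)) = 18.22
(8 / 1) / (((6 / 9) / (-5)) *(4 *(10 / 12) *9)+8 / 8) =-8 / 3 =-2.67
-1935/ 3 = -645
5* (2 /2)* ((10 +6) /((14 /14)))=80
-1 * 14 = -14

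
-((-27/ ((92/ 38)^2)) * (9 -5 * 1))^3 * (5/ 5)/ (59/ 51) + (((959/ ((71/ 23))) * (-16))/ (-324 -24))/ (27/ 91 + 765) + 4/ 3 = 10160392676000479979371/ 1878615357133370967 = 5408.45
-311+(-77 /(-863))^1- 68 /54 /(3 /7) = -21938990 /69903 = -313.85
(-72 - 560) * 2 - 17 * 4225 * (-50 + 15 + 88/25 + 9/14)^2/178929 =-1442887117577/876752100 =-1645.72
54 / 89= 0.61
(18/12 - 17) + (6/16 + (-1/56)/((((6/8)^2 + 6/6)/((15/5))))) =-21223/1400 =-15.16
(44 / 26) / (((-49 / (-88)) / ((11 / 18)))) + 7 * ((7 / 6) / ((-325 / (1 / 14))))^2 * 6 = 692121029 / 372645000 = 1.86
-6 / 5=-1.20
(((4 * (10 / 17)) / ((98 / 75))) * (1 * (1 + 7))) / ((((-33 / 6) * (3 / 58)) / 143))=-6032000 / 833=-7241.30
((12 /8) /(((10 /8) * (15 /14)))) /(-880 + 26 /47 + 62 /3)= -987 /756800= -0.00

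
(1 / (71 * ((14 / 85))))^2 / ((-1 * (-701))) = 7225 / 692613236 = 0.00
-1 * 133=-133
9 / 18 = 1 / 2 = 0.50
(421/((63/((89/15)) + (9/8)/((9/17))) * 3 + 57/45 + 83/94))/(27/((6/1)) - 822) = -28176688/2209258979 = -0.01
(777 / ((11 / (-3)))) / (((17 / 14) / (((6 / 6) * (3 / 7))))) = -13986 / 187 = -74.79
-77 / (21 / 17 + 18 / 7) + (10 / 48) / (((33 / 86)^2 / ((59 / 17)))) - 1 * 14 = -491724425 / 16772778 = -29.32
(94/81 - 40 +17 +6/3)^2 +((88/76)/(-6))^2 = 932352298/2368521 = 393.64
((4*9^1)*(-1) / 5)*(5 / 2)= -18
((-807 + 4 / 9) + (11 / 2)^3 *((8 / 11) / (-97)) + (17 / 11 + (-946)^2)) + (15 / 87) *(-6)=248997651763 / 278487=894108.71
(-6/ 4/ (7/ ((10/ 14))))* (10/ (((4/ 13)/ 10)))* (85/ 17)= -24375/ 98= -248.72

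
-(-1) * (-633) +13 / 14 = -8849 / 14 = -632.07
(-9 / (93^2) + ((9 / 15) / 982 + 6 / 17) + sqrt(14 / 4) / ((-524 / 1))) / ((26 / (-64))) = -452425616 / 521395355 + 4*sqrt(14) / 1703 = -0.86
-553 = -553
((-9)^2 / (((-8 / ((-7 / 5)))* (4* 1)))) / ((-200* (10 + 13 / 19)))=-1539 / 928000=-0.00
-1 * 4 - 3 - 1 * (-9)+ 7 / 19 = 45 / 19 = 2.37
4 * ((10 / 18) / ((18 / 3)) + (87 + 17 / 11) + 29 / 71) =7510894 / 21087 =356.19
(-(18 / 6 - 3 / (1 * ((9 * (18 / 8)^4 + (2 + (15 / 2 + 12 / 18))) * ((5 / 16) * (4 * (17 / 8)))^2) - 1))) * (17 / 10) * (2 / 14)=-0.73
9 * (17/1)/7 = 153/7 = 21.86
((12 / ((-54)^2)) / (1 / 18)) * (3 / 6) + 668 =18037 / 27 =668.04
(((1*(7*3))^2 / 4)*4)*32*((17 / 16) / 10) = 7497 / 5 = 1499.40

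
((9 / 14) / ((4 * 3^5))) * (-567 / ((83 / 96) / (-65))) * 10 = 23400 / 83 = 281.93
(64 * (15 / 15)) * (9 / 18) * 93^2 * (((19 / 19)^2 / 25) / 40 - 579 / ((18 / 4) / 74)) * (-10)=658800026808 / 25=26352001072.32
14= 14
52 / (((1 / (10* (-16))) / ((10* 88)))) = -7321600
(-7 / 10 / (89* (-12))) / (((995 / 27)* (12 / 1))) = 21 / 14168800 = 0.00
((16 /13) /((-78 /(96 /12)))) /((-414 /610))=0.19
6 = 6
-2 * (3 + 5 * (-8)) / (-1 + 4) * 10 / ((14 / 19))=7030 / 21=334.76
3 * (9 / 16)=27 / 16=1.69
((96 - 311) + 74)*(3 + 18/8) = -2961/4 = -740.25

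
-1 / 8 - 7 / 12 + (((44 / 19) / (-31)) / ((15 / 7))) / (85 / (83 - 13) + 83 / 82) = -32698703 / 45164520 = -0.72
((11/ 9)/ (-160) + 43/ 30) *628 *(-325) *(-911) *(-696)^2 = 128412209364920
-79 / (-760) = 79 / 760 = 0.10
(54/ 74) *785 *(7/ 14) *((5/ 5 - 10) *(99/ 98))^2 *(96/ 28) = 50478923385/ 621859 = 81174.23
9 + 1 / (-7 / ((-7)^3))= 58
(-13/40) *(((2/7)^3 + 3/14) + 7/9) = -81497/246960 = -0.33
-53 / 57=-0.93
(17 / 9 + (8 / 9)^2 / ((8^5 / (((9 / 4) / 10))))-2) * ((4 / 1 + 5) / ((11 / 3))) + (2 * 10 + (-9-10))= 163843 / 225280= 0.73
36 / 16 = 9 / 4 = 2.25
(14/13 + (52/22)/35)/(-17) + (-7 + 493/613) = -326664094/52157105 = -6.26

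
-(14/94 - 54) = 2531/47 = 53.85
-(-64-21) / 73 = 85 / 73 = 1.16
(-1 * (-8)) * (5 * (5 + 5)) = 400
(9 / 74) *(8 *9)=324 / 37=8.76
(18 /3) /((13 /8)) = 48 /13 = 3.69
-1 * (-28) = 28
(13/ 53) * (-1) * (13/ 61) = -169/ 3233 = -0.05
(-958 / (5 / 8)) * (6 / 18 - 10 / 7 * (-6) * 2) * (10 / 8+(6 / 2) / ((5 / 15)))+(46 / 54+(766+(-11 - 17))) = -258772253 / 945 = -273833.07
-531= -531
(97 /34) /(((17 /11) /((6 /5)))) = 3201 /1445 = 2.22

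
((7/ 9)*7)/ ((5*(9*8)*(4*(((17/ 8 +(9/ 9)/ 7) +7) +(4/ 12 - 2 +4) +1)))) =0.00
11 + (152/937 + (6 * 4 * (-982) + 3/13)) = -286943030/12181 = -23556.61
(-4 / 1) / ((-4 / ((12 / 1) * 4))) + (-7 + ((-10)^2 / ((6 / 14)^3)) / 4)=9682 / 27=358.59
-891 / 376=-2.37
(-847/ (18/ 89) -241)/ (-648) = 6.83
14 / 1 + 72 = 86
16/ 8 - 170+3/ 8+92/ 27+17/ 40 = -163.79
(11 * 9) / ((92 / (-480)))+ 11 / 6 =-71027 / 138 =-514.69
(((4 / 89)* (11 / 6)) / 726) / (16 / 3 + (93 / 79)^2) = 0.00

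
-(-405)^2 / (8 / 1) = -164025 / 8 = -20503.12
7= 7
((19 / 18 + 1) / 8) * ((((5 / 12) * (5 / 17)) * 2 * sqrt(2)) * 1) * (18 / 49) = 925 * sqrt(2) / 39984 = 0.03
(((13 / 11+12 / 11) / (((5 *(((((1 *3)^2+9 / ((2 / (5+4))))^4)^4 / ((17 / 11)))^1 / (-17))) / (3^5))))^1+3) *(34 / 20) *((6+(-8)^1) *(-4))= 8649129062430415756789102920685028 / 211988457412510190117380131378735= 40.80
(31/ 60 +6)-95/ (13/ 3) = -12017/ 780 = -15.41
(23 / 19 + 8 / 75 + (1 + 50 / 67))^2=85546890256 / 9115475625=9.38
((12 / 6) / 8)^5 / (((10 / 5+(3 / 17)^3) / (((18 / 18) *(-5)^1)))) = -24565 / 10089472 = -0.00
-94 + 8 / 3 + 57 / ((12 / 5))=-811 / 12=-67.58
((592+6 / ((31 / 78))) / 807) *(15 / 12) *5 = 117625 / 25017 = 4.70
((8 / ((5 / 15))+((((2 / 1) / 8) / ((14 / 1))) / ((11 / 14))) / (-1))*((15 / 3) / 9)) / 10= 1055 / 792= 1.33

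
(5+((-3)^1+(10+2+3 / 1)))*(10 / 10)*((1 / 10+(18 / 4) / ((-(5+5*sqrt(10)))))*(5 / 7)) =17 / 7 -17*sqrt(10) / 14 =-1.41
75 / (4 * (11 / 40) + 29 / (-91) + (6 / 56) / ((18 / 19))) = 819000 / 9767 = 83.85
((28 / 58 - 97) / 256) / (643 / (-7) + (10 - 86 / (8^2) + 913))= -19593 / 43123000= -0.00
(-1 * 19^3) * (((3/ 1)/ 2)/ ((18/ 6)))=-6859/ 2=-3429.50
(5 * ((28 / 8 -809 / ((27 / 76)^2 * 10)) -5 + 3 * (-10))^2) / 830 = 24033712051561 / 8821920600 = 2724.32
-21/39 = -7/13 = -0.54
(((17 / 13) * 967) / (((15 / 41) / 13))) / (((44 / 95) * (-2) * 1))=-12805981 / 264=-48507.50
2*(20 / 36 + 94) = 1702 / 9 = 189.11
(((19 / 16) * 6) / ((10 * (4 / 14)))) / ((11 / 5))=399 / 352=1.13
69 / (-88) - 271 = -23917 / 88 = -271.78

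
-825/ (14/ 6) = -353.57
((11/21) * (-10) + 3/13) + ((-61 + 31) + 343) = 84082/273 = 307.99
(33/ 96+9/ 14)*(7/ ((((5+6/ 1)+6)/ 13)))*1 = 169/ 32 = 5.28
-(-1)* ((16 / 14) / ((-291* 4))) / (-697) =2 / 1419789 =0.00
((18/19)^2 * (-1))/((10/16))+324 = 582228/1805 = 322.56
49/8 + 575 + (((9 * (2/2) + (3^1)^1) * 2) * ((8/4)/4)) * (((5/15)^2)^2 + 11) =154067/216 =713.27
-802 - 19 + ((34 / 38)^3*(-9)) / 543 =-1019268998 / 1241479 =-821.01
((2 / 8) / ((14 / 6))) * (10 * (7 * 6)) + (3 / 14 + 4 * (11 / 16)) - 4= 1231 / 28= 43.96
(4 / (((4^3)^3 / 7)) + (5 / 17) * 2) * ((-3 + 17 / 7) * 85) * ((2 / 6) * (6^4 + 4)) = -355051125 / 28672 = -12383.20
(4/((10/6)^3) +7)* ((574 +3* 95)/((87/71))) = 59952187/10875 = 5512.84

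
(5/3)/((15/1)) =1/9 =0.11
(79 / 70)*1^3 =79 / 70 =1.13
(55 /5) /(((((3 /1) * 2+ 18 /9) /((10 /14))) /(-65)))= -3575 /56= -63.84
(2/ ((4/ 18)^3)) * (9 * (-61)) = -400221/ 4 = -100055.25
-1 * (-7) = 7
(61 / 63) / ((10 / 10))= 61 / 63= 0.97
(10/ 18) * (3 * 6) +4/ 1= 14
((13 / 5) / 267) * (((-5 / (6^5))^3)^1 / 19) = -325 / 2385248426754048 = -0.00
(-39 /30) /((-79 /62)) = 403 /395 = 1.02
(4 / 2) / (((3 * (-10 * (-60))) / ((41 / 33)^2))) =1681 / 980100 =0.00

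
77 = 77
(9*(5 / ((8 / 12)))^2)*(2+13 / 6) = 2109.38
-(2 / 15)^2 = -4 / 225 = -0.02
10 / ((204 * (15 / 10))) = 5 / 153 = 0.03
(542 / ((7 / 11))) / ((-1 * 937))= -5962 / 6559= -0.91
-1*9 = -9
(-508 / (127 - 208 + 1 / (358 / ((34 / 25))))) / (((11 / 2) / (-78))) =-1396200 / 15697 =-88.95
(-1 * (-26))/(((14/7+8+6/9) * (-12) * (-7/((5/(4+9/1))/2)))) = 5/896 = 0.01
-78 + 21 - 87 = -144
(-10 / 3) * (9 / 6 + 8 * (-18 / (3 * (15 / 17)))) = 176.33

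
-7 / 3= -2.33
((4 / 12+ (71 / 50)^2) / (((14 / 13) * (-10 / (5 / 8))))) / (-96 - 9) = 0.00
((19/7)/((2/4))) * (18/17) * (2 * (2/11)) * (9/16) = 1539/1309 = 1.18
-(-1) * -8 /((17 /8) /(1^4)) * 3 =-192 /17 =-11.29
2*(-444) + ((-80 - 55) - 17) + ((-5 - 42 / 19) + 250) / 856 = -16909947 / 16264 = -1039.72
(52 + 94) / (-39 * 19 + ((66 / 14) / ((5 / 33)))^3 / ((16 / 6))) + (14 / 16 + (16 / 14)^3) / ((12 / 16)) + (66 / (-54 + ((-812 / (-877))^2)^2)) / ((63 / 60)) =77889443421689005038417707 / 39126657268921047911142078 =1.99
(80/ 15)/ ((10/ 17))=136/ 15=9.07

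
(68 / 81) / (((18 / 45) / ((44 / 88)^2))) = 85 / 162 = 0.52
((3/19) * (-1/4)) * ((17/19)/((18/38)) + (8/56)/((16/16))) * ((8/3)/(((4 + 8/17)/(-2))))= 2176/22743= 0.10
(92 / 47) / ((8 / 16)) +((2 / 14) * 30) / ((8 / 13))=14317 / 1316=10.88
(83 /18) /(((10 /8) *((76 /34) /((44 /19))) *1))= 62084 /16245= 3.82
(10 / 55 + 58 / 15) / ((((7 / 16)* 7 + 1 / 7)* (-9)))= -74816 / 533115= -0.14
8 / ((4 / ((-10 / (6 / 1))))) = -10 / 3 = -3.33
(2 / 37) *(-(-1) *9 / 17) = 18 / 629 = 0.03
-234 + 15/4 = -921/4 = -230.25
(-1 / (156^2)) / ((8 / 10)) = -5 / 97344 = -0.00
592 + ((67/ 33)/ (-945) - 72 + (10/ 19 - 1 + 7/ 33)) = 307951547/ 592515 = 519.74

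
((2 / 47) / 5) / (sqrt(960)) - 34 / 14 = -17 / 7 + sqrt(15) / 14100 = -2.43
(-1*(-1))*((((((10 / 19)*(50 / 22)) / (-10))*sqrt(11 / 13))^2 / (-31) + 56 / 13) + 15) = 30897726 / 1600313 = 19.31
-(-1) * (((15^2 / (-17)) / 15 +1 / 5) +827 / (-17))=-4193 / 85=-49.33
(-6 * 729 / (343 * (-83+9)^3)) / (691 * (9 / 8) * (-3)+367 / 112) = -8748 / 647381759507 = -0.00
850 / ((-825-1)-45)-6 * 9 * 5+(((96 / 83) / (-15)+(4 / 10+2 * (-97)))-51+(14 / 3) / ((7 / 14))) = -549050513 / 1084395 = -506.32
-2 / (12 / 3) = -1 / 2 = -0.50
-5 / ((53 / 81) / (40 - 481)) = 178605 / 53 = 3369.91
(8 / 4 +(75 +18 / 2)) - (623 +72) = -609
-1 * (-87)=87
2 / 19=0.11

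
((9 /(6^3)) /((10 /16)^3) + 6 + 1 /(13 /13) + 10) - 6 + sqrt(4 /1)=4939 /375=13.17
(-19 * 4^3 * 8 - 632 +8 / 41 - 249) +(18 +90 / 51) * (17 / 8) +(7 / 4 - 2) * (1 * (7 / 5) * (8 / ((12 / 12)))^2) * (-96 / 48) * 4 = -2129459 / 205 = -10387.60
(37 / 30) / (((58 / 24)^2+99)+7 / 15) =888 / 75821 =0.01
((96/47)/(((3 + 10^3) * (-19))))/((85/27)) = -2592/76132715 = -0.00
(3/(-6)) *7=-7/2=-3.50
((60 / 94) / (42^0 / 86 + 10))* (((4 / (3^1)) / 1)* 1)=3440 / 40467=0.09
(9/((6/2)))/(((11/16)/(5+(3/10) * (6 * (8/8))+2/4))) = 1752/55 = 31.85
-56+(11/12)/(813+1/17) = -9288197/165864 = -56.00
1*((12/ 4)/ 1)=3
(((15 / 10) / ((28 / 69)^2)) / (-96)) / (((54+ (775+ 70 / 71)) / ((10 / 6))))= -187795 / 985607168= -0.00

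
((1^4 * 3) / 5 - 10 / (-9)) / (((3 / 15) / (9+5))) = 1078 / 9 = 119.78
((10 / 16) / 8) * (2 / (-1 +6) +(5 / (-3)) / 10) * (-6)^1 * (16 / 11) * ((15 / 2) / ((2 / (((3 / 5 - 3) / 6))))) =21 / 88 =0.24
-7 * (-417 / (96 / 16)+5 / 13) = 12579 / 26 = 483.81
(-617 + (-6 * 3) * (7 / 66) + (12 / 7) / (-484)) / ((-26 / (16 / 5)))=76.17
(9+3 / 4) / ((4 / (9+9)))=351 / 8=43.88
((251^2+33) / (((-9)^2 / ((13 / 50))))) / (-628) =-409721 / 1271700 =-0.32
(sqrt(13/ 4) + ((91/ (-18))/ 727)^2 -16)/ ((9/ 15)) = -13699430275/ 513730188 + 5 *sqrt(13)/ 6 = -23.66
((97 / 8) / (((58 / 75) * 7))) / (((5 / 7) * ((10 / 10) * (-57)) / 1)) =-485 / 8816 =-0.06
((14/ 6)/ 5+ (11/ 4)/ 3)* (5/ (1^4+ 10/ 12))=83/ 22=3.77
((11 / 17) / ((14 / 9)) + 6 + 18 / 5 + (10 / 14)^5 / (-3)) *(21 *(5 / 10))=85321307 / 816340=104.52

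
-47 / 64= -0.73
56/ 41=1.37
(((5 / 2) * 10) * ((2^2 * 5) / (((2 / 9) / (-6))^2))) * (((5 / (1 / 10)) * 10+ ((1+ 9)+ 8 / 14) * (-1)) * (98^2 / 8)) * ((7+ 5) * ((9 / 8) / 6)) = 481871824875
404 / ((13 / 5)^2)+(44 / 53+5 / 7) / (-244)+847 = 906.76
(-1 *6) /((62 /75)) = -225 /31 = -7.26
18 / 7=2.57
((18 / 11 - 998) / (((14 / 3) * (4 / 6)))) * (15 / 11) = -369900 / 847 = -436.72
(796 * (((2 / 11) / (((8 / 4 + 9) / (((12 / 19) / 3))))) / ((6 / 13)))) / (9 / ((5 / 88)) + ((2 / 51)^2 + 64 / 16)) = 862665 / 23344046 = 0.04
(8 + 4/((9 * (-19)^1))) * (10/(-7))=-11.40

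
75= 75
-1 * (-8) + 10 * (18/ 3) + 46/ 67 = 4602/ 67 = 68.69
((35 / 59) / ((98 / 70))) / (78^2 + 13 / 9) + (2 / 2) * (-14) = -45238969 / 3231371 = -14.00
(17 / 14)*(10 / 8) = 85 / 56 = 1.52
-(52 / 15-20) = 248 / 15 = 16.53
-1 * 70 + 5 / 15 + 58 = -35 / 3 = -11.67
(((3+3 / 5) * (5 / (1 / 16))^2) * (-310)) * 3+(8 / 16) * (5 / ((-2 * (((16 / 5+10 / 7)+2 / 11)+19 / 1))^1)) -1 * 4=-21427204.05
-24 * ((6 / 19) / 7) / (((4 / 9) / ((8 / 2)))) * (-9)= 11664 / 133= 87.70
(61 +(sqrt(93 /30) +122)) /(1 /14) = 7* sqrt(310) /5 +2562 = 2586.65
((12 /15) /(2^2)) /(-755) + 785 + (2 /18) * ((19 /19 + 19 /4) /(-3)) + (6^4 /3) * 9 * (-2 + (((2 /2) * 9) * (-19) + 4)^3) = -7382722572226433 /407700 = -18108223135.21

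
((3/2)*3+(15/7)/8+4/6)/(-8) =-913/1344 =-0.68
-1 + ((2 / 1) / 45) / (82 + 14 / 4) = -7691 / 7695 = -1.00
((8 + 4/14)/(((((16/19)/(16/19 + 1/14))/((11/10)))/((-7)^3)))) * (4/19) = -542619/760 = -713.97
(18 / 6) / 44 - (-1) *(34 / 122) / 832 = 38251 / 558272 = 0.07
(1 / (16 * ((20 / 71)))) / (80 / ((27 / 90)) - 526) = -0.00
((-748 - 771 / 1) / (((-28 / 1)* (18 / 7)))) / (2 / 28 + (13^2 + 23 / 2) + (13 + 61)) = 10633 / 128304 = 0.08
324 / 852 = 27 / 71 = 0.38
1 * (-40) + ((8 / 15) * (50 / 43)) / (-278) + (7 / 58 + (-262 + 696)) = 409882409 / 1039998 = 394.12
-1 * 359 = -359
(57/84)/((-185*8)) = -19/41440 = -0.00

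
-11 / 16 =-0.69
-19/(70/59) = -1121/70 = -16.01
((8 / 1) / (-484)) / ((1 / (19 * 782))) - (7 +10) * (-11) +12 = -5637 / 121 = -46.59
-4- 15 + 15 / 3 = -14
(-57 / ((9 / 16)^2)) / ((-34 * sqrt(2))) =1216 * sqrt(2) / 459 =3.75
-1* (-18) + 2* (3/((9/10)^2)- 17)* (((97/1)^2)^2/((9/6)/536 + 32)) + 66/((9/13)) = -73562925.27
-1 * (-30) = 30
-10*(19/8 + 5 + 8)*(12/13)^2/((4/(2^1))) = -65.50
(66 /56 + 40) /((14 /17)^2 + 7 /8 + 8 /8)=16.13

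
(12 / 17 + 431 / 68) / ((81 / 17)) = 479 / 324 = 1.48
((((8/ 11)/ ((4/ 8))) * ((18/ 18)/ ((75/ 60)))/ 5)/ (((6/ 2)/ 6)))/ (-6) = -64/ 825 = -0.08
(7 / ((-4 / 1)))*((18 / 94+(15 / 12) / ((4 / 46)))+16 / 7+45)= -162795 / 1504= -108.24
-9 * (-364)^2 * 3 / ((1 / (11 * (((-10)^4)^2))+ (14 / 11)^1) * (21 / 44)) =-2748345600000000 / 466666667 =-5889312.00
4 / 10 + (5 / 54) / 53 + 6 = 91609 / 14310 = 6.40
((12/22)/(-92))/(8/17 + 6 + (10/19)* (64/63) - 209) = 61047/2079857846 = 0.00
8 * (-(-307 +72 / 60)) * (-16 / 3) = -195712 / 15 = -13047.47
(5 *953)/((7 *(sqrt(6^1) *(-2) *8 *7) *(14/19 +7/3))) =-0.81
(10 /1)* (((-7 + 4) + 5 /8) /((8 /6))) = -285 /16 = -17.81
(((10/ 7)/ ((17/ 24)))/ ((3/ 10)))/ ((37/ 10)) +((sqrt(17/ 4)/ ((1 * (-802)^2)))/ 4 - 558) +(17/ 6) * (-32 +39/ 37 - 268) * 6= -24825277/ 4403 +sqrt(17)/ 5145632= -5638.26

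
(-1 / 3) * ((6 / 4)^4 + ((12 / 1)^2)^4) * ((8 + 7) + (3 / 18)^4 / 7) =-11557993059217 / 5376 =-2149924304.17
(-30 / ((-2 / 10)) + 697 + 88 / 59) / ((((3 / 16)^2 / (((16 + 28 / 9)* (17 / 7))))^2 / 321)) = 1000453046008807424 / 2107539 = 474702032089.94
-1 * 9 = -9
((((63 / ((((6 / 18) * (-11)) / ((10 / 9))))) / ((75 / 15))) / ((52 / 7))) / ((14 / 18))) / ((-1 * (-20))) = -189 / 5720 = -0.03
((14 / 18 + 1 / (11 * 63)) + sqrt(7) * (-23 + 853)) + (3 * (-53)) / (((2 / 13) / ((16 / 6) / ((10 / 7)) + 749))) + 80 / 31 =-773821.37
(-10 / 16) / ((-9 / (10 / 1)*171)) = 0.00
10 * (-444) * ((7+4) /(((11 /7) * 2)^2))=-54390 /11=-4944.55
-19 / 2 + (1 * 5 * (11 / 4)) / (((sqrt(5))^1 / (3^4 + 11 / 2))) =-19 / 2 + 1903 * sqrt(5) / 8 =522.40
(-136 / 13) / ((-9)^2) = -136 / 1053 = -0.13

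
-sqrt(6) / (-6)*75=25*sqrt(6) / 2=30.62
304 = 304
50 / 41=1.22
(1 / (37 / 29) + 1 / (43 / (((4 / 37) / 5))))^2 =38925121 / 63282025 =0.62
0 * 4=0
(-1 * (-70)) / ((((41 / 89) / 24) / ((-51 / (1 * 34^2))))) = -112140 / 697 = -160.89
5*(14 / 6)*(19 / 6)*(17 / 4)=11305 / 72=157.01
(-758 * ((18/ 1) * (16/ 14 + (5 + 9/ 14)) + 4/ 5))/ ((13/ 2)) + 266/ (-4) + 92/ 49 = -7056809/ 490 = -14401.65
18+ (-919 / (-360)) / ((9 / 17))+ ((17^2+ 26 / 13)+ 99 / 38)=19479257 / 61560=316.43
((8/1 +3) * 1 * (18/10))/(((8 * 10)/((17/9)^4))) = 918731/291600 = 3.15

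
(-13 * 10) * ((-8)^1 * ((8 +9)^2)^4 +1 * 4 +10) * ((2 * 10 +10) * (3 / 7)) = 652930896313800 / 7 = 93275842330542.86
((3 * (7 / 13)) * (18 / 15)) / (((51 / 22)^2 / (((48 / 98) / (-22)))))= -1056 / 131495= -0.01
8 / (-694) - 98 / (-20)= 16963 / 3470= 4.89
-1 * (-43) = 43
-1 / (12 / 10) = -5 / 6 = -0.83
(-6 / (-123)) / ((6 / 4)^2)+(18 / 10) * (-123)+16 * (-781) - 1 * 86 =-23622233 / 1845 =-12803.38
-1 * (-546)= 546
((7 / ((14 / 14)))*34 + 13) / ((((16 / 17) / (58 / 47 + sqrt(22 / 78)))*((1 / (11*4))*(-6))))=-1361173 / 564-46937*sqrt(429) / 936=-3452.07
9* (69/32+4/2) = 1197/32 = 37.41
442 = 442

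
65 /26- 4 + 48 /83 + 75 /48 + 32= 43347 /1328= 32.64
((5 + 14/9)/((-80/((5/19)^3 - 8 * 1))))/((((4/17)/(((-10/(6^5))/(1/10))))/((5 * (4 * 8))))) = -152531225/26667792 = -5.72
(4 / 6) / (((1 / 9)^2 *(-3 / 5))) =-90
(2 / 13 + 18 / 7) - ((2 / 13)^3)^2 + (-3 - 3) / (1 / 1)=-110645762 / 33787663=-3.27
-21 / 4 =-5.25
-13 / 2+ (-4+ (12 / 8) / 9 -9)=-58 / 3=-19.33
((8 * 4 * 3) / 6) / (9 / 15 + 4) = 80 / 23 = 3.48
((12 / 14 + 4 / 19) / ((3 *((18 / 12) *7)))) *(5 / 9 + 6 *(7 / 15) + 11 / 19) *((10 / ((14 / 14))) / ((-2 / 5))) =-4776880 / 1432809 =-3.33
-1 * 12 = -12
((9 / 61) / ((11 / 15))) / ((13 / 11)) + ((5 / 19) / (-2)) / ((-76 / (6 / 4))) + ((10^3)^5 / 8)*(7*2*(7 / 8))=7013688500000000791655 / 4580368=1531250000000000.17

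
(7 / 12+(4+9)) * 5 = 815 / 12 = 67.92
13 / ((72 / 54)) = 39 / 4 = 9.75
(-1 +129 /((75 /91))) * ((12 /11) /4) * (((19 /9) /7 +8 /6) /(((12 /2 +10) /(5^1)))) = 8343 /385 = 21.67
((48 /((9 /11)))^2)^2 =959512576 /81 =11845834.27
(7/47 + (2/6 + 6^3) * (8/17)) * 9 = 733143/799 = 917.58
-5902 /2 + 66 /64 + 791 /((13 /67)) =468717 /416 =1126.72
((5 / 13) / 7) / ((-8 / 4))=-5 / 182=-0.03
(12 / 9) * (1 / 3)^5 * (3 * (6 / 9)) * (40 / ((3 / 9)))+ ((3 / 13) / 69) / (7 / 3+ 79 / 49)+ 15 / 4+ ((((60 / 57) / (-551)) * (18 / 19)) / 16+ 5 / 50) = 5.17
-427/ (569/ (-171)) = 73017/ 569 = 128.33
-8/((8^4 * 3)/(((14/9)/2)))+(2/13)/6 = 4517/179712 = 0.03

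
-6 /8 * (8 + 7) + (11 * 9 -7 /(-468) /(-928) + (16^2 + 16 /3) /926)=17701757303 /201082752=88.03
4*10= 40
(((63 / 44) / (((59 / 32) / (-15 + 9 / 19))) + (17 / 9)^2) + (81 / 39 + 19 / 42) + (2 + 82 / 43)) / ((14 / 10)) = -49896109415 / 54716864202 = -0.91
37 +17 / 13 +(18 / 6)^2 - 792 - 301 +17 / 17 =-13581 / 13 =-1044.69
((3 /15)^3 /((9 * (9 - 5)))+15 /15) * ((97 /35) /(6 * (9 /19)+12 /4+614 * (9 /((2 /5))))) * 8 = 1185049 /738551250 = 0.00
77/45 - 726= -32593/45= -724.29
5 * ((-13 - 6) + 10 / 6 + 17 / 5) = -209 / 3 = -69.67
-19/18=-1.06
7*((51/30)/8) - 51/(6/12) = -8041/80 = -100.51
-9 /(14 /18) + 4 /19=-1511 /133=-11.36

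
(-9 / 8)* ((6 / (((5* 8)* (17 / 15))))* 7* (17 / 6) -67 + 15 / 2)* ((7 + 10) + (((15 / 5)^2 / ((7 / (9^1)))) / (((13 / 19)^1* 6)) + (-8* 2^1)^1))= 31275 / 128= 244.34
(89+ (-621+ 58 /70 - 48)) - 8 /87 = -1763857 /3045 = -579.26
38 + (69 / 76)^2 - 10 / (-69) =15530941 / 398544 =38.97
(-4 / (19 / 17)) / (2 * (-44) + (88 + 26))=-34 / 247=-0.14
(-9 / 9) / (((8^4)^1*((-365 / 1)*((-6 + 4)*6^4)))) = -1 / 3875143680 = -0.00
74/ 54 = 37/ 27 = 1.37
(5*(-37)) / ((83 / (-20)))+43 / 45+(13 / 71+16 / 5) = 12972046 / 265185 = 48.92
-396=-396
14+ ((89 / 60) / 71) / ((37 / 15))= 147201 / 10508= 14.01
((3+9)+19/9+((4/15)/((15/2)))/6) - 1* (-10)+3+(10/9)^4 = 4697872/164025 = 28.64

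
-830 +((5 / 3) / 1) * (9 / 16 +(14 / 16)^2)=-158935 / 192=-827.79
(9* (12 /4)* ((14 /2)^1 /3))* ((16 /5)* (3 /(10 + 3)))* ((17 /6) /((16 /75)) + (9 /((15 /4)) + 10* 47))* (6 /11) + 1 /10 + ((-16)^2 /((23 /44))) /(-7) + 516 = 14701213881 /1151150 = 12770.89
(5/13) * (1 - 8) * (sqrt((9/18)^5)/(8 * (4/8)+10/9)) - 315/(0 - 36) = 35/4 - 315 * sqrt(2)/4784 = 8.66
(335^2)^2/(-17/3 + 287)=37783351875/844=44767004.59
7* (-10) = -70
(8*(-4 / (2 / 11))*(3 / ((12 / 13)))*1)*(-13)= 7436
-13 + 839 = 826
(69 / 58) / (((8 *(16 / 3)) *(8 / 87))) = 621 / 2048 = 0.30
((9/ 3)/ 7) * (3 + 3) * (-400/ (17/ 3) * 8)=-172800/ 119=-1452.10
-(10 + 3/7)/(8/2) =-2.61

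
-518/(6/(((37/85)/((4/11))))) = -105413/1020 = -103.35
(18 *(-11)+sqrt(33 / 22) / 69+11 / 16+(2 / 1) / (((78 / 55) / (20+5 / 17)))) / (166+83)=-596497 / 880464+sqrt(6) / 34362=-0.68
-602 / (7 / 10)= -860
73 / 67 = 1.09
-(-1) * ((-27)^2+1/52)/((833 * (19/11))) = 416999/823004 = 0.51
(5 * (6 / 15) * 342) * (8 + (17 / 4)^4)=14632299 / 64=228629.67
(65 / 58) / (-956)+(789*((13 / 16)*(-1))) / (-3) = 213.69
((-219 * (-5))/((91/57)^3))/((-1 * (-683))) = 0.39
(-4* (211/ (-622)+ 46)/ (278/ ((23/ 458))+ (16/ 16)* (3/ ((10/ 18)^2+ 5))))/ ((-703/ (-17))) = -561771780/ 704190001141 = -0.00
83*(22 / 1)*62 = 113212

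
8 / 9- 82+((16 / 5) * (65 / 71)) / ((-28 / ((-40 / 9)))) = -360730 / 4473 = -80.65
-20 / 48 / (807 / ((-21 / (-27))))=-35 / 87156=-0.00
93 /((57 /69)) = 2139 /19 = 112.58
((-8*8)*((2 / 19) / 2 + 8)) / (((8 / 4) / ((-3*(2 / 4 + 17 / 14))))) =176256 / 133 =1325.23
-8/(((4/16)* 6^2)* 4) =-2/9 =-0.22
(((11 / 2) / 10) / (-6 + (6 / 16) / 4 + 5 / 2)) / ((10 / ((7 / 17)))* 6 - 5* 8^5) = 154 / 156123425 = 0.00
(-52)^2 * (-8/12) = -5408/3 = -1802.67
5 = 5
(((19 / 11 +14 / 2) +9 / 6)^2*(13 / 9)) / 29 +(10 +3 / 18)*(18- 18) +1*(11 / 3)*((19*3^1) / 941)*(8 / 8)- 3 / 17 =1180026905 / 224533892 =5.26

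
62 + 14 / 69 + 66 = 8846 / 69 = 128.20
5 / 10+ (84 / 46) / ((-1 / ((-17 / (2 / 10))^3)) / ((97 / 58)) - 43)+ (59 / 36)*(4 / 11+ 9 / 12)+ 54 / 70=1108375732521427 / 362915490112560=3.05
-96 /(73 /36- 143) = 3456 /5075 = 0.68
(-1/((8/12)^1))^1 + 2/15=-41/30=-1.37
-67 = -67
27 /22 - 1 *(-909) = 20025 /22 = 910.23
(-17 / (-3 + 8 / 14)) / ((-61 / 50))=-350 / 61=-5.74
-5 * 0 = 0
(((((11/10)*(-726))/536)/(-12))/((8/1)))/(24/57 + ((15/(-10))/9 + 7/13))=986271/50384000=0.02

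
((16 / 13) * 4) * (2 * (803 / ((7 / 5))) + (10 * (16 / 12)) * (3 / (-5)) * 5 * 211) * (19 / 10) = -6207680 / 91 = -68216.26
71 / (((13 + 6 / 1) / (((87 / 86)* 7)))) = 43239 / 1634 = 26.46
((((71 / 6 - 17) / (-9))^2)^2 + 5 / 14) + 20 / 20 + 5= 384850639 / 59521392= 6.47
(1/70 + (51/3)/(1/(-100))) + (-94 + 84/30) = -1791.19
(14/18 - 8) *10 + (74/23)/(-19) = -284716/3933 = -72.39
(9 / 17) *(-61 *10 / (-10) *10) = 5490 / 17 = 322.94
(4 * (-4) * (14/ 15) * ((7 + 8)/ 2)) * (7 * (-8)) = 6272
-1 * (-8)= 8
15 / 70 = 3 / 14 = 0.21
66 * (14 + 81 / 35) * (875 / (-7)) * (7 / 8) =-471075 / 4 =-117768.75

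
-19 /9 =-2.11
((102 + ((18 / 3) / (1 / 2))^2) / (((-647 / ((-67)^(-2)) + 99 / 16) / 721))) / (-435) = 945952 / 6738154205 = 0.00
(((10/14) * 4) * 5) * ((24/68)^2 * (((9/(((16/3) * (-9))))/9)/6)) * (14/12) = -25/3468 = -0.01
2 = 2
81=81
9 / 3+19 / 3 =28 / 3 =9.33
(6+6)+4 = 16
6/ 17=0.35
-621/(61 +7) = -9.13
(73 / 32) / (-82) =-73 / 2624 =-0.03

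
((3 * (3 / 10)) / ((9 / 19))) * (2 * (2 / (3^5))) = 38 / 1215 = 0.03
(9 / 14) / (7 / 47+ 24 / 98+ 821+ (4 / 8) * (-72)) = 2961 / 3617524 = 0.00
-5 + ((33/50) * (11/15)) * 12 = 101/125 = 0.81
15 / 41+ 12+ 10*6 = 72.37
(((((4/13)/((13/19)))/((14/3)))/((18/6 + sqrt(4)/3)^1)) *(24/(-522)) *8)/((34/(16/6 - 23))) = 37088/6415409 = 0.01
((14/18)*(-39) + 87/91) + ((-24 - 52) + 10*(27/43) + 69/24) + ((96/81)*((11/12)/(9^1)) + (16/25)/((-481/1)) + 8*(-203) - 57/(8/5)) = -18530901283631/10554534900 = -1755.73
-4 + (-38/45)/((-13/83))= 814/585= 1.39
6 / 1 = 6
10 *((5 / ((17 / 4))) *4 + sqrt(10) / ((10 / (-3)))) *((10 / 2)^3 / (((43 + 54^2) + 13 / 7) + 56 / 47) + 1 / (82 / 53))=11004298400 / 339618129 - 13755373 *sqrt(10) / 6659179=25.87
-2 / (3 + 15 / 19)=-19 / 36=-0.53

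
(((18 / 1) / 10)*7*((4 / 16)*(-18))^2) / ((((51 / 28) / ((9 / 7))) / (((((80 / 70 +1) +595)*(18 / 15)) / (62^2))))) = 2742498 / 81685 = 33.57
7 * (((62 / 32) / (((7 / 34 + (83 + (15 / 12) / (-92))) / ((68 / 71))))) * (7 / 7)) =5769596 / 36952021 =0.16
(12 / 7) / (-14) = -6 / 49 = -0.12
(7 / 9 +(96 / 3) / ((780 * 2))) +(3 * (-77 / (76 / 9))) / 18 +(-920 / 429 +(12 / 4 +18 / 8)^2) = 48312343 / 1956240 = 24.70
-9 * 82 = -738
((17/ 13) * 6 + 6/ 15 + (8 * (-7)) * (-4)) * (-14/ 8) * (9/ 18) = -13209/ 65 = -203.22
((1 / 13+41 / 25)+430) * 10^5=43171692.31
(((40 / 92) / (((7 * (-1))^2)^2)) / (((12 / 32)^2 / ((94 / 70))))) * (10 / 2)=30080 / 3479049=0.01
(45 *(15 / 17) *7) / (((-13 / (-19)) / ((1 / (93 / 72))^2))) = 51710400 / 212381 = 243.48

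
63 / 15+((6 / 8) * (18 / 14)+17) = 3103 / 140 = 22.16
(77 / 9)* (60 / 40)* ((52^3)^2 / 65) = 58551420928 / 15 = 3903428061.87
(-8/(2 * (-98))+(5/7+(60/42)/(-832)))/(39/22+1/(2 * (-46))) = 3885321/9086168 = 0.43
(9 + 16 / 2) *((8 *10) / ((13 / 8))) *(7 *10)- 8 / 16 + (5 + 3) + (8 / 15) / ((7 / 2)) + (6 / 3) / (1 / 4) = 159978731 / 2730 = 58600.27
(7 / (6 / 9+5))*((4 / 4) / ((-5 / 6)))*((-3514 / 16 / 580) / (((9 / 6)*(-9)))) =-0.04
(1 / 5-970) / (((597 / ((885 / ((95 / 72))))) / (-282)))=5808791664 / 18905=307262.19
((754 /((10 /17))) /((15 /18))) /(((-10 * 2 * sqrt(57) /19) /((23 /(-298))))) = 147407 * sqrt(57) /74500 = 14.94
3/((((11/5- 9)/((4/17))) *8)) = -15/1156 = -0.01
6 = 6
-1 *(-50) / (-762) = -25 / 381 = -0.07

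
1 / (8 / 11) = 11 / 8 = 1.38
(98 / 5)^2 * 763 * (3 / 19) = 21983556 / 475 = 46281.17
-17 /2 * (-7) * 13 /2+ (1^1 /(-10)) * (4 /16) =15469 /40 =386.72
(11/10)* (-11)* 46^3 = -5888828/5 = -1177765.60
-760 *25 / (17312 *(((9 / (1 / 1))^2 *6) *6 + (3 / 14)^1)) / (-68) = 16625 / 3003887352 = 0.00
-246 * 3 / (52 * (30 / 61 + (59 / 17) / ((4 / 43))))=-765306 / 2038361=-0.38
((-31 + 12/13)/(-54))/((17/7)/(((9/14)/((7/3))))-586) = -391/405184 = -0.00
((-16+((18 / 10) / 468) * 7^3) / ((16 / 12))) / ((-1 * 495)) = 347 / 15600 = 0.02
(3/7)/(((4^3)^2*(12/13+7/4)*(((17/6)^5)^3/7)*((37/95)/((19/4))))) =8080730466120/14721441753914982623399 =0.00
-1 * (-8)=8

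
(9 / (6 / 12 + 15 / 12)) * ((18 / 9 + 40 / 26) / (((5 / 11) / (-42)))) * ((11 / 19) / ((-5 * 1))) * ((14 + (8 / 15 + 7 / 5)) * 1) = 95779728 / 30875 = 3102.18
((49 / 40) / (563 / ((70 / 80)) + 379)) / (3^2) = 343 / 2576520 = 0.00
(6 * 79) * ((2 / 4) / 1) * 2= 474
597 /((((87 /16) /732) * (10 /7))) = 8157408 /145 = 56257.99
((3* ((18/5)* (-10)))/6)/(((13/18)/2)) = -49.85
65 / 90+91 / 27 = 4.09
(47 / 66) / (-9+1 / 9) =-141 / 1760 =-0.08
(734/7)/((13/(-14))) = -1468/13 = -112.92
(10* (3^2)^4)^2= 4304672100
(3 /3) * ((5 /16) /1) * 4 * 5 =25 /4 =6.25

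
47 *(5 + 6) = 517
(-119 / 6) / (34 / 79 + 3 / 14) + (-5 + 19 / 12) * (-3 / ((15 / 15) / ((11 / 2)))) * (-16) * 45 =-86887817 / 2139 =-40620.77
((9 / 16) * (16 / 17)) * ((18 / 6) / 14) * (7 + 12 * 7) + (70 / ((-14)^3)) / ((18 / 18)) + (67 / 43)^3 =3730266007 / 264917324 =14.08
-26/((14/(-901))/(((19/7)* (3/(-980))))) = -667641/48020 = -13.90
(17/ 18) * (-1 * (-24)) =68/ 3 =22.67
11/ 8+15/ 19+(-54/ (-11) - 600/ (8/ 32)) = -4000973/ 1672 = -2392.93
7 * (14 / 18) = 49 / 9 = 5.44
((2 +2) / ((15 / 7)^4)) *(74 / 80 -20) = -1831963 / 506250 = -3.62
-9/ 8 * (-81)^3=4782969/ 8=597871.12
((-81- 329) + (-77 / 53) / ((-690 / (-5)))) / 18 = -2998817 / 131652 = -22.78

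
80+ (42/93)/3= 7454/93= 80.15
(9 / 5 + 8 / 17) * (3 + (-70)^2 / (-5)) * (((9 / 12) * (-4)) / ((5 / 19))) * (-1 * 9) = -96731793 / 425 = -227604.22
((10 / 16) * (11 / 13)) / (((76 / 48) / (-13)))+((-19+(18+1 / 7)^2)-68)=237.82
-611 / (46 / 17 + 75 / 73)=-758251 / 4633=-163.66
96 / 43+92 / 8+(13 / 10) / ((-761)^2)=1709855032 / 124511015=13.73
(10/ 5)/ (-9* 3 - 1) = -1/ 14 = -0.07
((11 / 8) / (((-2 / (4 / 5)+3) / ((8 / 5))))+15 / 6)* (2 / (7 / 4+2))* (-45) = -828 / 5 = -165.60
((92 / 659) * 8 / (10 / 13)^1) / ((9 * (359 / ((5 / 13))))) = 368 / 2129229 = 0.00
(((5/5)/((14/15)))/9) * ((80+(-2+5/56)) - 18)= 16825/2352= 7.15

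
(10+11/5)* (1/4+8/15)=2867/300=9.56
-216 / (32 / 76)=-513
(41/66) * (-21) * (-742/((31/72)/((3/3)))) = 7666344/341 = 22481.95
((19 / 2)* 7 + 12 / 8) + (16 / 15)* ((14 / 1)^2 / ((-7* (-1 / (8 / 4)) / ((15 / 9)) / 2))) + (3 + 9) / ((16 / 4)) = 2431 / 9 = 270.11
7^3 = 343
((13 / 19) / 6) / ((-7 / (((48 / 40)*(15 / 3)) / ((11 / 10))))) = -0.09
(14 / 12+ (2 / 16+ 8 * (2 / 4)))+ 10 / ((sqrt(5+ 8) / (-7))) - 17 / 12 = 31 / 8 - 70 * sqrt(13) / 13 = -15.54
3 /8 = 0.38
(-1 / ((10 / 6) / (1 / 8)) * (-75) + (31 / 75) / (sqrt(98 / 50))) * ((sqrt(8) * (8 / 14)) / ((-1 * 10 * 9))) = -4973 * sqrt(2) / 66150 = -0.11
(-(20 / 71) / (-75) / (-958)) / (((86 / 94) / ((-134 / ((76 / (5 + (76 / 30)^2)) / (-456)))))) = -64718248 / 1645185375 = -0.04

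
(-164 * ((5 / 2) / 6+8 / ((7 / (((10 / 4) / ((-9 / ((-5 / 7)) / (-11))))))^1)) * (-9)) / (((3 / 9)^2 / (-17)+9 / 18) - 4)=874.55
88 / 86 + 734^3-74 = 395446831.02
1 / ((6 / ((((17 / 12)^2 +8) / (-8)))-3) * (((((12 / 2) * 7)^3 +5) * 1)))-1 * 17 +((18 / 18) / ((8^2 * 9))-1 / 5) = -2748755663539 / 159827492160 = -17.20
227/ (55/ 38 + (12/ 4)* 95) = 8626/ 10885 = 0.79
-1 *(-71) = 71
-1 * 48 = -48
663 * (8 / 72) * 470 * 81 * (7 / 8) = 9815715 / 4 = 2453928.75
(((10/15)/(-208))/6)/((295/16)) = -1/34515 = -0.00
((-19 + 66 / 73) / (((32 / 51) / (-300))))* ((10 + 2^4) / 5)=13137345 / 292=44990.91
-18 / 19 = -0.95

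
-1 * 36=-36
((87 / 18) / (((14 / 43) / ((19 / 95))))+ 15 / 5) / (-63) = -2507 / 26460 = -0.09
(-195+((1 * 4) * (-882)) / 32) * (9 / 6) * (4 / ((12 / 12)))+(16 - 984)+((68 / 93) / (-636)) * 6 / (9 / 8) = -248377783 / 88722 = -2799.51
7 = 7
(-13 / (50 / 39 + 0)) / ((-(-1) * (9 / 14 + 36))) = -1183 / 4275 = -0.28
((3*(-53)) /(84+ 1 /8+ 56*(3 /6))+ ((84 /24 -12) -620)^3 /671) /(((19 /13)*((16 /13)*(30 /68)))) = -131241431746919 /281497920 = -466225.23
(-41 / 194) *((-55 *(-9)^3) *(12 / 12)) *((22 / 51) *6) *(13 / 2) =-142557.30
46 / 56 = 0.82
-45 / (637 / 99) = -4455 / 637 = -6.99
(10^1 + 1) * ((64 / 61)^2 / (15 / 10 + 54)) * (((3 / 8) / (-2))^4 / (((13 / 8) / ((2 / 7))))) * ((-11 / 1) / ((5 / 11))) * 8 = -574992 / 62643035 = -0.01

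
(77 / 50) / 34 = 77 / 1700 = 0.05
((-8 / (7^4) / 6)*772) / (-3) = 3088 / 21609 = 0.14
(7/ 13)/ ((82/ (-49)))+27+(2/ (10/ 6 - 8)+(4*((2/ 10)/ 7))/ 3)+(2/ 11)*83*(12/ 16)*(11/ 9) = 14260696/ 354445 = 40.23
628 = 628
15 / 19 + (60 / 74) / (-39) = 7025 / 9139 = 0.77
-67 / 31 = -2.16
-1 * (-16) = 16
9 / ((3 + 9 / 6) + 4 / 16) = 36 / 19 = 1.89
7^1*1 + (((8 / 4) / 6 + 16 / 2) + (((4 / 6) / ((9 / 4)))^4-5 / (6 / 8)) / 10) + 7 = 57574823 / 2657205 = 21.67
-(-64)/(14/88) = 2816/7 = 402.29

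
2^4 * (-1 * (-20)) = 320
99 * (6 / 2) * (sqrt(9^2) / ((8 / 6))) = 2004.75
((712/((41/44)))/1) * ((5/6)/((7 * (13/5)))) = 391600/11193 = 34.99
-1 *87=-87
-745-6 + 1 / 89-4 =-67194 / 89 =-754.99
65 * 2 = 130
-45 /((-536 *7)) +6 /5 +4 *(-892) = -66912943 /18760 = -3566.79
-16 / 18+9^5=531433 / 9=59048.11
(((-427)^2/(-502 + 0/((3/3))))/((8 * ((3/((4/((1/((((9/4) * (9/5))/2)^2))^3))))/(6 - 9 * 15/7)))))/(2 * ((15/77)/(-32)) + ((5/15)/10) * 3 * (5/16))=17559827380352088909/6040064000000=2907225.38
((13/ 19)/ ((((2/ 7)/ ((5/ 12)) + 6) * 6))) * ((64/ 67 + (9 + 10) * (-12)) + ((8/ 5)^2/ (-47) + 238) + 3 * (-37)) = -18387397/ 10769580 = -1.71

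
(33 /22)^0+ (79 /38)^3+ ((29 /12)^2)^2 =6271425691 /142228224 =44.09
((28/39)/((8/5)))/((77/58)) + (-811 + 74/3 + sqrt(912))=-337192/429 + 4 * sqrt(57)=-755.80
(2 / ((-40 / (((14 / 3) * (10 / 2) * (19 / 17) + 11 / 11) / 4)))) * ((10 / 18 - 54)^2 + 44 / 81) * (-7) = 149132809 / 22032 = 6768.92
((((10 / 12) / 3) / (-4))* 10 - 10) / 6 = -385 / 216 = -1.78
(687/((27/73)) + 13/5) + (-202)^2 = 1919882/45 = 42664.04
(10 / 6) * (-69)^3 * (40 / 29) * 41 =-30962917.24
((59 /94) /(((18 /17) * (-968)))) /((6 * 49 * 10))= -1003 /4815296640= -0.00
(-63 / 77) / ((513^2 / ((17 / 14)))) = -17 / 4503114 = -0.00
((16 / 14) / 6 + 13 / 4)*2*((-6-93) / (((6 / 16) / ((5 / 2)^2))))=-79475 / 7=-11353.57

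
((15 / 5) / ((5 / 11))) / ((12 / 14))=77 / 10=7.70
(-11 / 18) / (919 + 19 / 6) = -1 / 1509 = -0.00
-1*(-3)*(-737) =-2211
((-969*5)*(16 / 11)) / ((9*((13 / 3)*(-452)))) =6460 / 16159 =0.40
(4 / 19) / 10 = 2 / 95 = 0.02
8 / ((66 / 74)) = 296 / 33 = 8.97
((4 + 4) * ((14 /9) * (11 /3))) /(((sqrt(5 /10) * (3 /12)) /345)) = 566720 * sqrt(2) /9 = 89051.46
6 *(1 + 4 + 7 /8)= 141 /4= 35.25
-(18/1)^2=-324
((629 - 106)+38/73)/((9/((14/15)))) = 178346/3285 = 54.29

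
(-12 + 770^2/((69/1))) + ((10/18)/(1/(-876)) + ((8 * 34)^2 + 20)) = 1888256/23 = 82098.09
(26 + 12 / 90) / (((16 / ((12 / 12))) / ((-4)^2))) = 392 / 15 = 26.13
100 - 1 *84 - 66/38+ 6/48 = 2187/152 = 14.39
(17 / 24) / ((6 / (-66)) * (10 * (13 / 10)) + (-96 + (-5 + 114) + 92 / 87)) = 5423 / 98576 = 0.06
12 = 12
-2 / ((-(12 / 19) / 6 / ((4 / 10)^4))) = 304 / 625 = 0.49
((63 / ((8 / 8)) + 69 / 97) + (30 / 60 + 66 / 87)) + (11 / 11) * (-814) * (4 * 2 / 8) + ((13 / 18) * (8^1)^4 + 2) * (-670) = -100462814027 / 50634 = -1984097.92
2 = 2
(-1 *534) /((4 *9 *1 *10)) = -89 /60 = -1.48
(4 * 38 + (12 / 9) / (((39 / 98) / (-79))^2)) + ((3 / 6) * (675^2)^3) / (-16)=-431591721502803716251 / 146016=-2955783760018105.66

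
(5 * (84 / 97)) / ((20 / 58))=1218 / 97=12.56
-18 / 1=-18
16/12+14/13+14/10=743/195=3.81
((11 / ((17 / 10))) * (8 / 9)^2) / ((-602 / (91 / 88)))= -520 / 59211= -0.01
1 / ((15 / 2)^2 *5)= 4 / 1125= 0.00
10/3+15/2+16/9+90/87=7123/522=13.65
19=19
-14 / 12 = -1.17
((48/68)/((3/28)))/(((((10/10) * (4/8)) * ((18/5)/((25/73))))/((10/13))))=140000/145197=0.96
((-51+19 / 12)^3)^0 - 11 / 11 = 0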